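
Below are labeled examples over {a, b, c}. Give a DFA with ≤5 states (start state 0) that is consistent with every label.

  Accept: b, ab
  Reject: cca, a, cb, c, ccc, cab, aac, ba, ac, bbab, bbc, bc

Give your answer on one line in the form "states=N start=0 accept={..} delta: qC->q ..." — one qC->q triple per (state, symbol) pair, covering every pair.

State merging on the prefix tree: take the shortest (then alphabetical) example prefix whose next move is undefined and point that move at state 0, else 1, else 2, ...; a target is out if some Accept/Reject pair would then sit in one state with the same input left (inseparable). If every existing state is out, open a new one.
a: 0a undefined. 0a->0: ok.
b: 0b undefined. 0b->0: no, b/a meet in 0. Open state 1: 0b->1.
c: 0c undefined. 0c->0: no, b/cb meet in 1. 0c->1: no, b/c meet in 1. Open state 2: 0c->2.
ba: 1a undefined. 1a->0: ok.
bb: 1b undefined. 1b->0: no, b/bbab meet in 1. 1b->1: no, b/bbab meet in 1. 1b->2: ok.
bc: 1c undefined. 1c->0: ok.
ca: 2a undefined. 2a->0: no, b/cab meet in 1. 2a->1: ok.
cb: 2b undefined. 2b->0: ok.
cc: 2c undefined. 2c->0: ok.
All examples now run through 3 states with every (state, symbol) defined. Accept strings end in {1}, Reject strings end in {0,2}; accept={1}.

states=3 start=0 accept={1} delta: 0a->0 0b->1 0c->2 1a->0 1b->2 1c->0 2a->1 2b->0 2c->0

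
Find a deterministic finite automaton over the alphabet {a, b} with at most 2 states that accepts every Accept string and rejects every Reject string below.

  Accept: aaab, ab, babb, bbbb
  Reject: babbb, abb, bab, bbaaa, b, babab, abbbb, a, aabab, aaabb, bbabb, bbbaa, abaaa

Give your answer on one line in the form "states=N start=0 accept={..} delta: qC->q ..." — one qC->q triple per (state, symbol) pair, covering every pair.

Grow the machine one transition at a time. Run the examples from 0; the earliest place one falls off (shortest prefix, ties alphabetical) gets sent to the lowest-numbered state that keeps every Accept/Reject pair distinguishable — a pair clashes when both reach the same state with identical unread suffix — and to a fresh state only if none does.
a: 0a undefined. 0a->0: no, aaab/b meet in 0 with "b" left. Open state 1: 0a->1.
b: 0b undefined. 0b->0: no, ab/bab meet in 1 with "b" left. 0b->1: ok.
aa: 1a undefined. 1a->0: ok.
ab: 1b undefined. 1b->0: ok.
All examples now run through 2 states with every (state, symbol) defined. Accept strings end in {0}, Reject strings end in {1}; accept={0}.

states=2 start=0 accept={0} delta: 0a->1 0b->1 1a->0 1b->0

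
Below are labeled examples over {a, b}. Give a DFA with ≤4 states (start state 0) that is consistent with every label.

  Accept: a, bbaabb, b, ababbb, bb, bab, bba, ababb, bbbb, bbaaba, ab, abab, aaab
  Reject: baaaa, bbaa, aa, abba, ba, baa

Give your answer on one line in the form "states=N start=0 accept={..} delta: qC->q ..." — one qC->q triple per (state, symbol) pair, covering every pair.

Grow the machine one transition at a time. Run the examples from 0; the earliest place one falls off (shortest prefix, ties alphabetical) gets sent to the lowest-numbered state that keeps every Accept/Reject pair distinguishable — a pair clashes when both reach the same state with identical unread suffix — and to a fresh state only if none does.
a: 0a undefined. 0a->0: no, a/aa meet in 0. Open state 1: 0a->1.
b: 0b undefined. 0b->0: no, a/ba meet in 1. 0b->1: ok.
aa: 1a undefined. 1a->0: no, a/baaaa meet in 1. 1a->1: no, a/baaaa meet in 1. Open state 2: 1a->2.
ab: 1b undefined. 1b->0: ok.
aaa: 2a undefined. 2a->0: no, ababbb/baa meet in 0. 2a->1: no, a/baaaa meet in 1. 2a->2: ok.
bab: 2b undefined. 2b->0: ok.
All examples now run through 3 states with every (state, symbol) defined. Accept strings end in {0,1}, Reject strings end in {2}; accept={0,1}.

states=3 start=0 accept={0,1} delta: 0a->1 0b->1 1a->2 1b->0 2a->2 2b->0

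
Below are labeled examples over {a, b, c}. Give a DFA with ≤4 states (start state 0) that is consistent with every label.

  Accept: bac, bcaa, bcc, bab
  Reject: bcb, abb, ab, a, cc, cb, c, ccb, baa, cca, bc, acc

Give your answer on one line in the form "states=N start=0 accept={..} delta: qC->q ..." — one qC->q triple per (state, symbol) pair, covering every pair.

State merging on the prefix tree: take the shortest (then alphabetical) example prefix whose next move is undefined and point that move at state 0, else 1, else 2, ...; a target is out if some Accept/Reject pair would then sit in one state with the same input left (inseparable). If every existing state is out, open a new one.
a: 0a undefined. 0a->0: ok.
b: 0b undefined. 0b->0: no, bac/c meet in 0 with "c" left. Open state 1: 0b->1.
c: 0c undefined. 0c->0: ok.
ba: 1a undefined. 1a->0: no, bac/a meet in 0. 1a->1: no, bac/bc meet in 1 with "c" left. Open state 2: 1a->2.
bc: 1c undefined. 1c->0: no, bcaa/a meet in 0. 1c->1: no, bcaa/baa meet in 2 with "a" left. 1c->2: no, bab/bcb meet in 2 with "b" left. Open state 3: 1c->3.
abb: 1b undefined. 1b->0: ok.
baa: 2a undefined. 2a->0: ok.
bab: 2b undefined. 2b->0: no, bab/abb meet in 0. 2b->1: no, bab/ab meet in 1. 2b->2: ok.
bac: 2c undefined. 2c->0: no, bac/abb meet in 0. 2c->1: no, bac/ab meet in 1. 2c->2: ok.
bca: 3a undefined. 3a->0: no, bcaa/abb meet in 0. 3a->1: ok.
bcb: 3b undefined. 3b->0: ok.
bcc: 3c undefined. 3c->0: no, bcc/bcb meet in 0. 3c->1: no, bcc/ab meet in 1. 3c->2: ok.
All examples now run through 4 states with every (state, symbol) defined. Accept strings end in {2}, Reject strings end in {0,1,3}; accept={2}.

states=4 start=0 accept={2} delta: 0a->0 0b->1 0c->0 1a->2 1b->0 1c->3 2a->0 2b->2 2c->2 3a->1 3b->0 3c->2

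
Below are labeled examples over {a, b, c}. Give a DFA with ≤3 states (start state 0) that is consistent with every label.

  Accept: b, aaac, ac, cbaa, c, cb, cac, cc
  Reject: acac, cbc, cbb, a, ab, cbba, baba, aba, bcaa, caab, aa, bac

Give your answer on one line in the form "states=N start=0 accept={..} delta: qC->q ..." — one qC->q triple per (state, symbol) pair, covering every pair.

State merging on the prefix tree: take the shortest (then alphabetical) example prefix whose next move is undefined and point that move at state 0, else 1, else 2, ...; a target is out if some Accept/Reject pair would then sit in one state with the same input left (inseparable). If every existing state is out, open a new one.
a: 0a undefined. 0a->0: no, b/ab meet in 0 with "b" left. Open state 1: 0a->1.
b: 0b undefined. 0b->0: no, ac/bac meet in 1 with "c" left. 0b->1: no, b/a meet in 1. Open state 2: 0b->2.
c: 0c undefined. 0c->0: ok.
aa: 1a undefined. 1a->0: no, b/caab meet in 2. 1a->1: ok.
ab: 1b undefined. 1b->0: no, c/ab meet in 0. 1b->1: ok.
ac: 1c undefined. 1c->0: no, aaac/acac meet in 0. 1c->1: no, aaac/acac meet in 1. 1c->2: ok.
ba: 2a undefined. 2a->0: no, cbaa/a meet in 1. 2a->1: no, b/acac meet in 2. 2a->2: ok.
bc: 2c undefined. 2c->0: no, c/acac meet in 0. 2c->1: ok.
bab: 2b undefined. 2b->0: no, c/cbb meet in 0. 2b->1: ok.
All examples now run through 3 states with every (state, symbol) defined. Accept strings end in {0,2}, Reject strings end in {1}; accept={0,2}.

states=3 start=0 accept={0,2} delta: 0a->1 0b->2 0c->0 1a->1 1b->1 1c->2 2a->2 2b->1 2c->1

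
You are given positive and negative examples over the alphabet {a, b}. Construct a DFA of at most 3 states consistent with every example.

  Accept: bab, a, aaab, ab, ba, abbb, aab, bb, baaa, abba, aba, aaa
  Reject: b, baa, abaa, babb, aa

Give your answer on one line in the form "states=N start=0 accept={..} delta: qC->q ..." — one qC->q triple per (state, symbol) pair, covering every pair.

states=3 start=0 accept={0,1} delta: 0a->1 0b->2 1a->2 1b->0 2a->1 2b->0

Grow the machine one transition at a time. Run the examples from 0; the earliest place one falls off (shortest prefix, ties alphabetical) gets sent to the lowest-numbered state that keeps every Accept/Reject pair distinguishable — a pair clashes when both reach the same state with identical unread suffix — and to a fresh state only if none does.
a: 0a undefined. 0a->0: no, a/aa meet in 0. Open state 1: 0a->1.
b: 0b undefined. 0b->0: no, bb/b meet in 0. 0b->1: no, a/b meet in 1. Open state 2: 0b->2.
aa: 1a undefined. 1a->0: no, aab/b meet in 2. 1a->1: no, a/aa meet in 1. 1a->2: ok.
ab: 1b undefined. 1b->0: ok.
ba: 2a undefined. 2a->0: no, bab/b meet in 2. 2a->1: ok.
bb: 2b undefined. 2b->0: ok.
All examples now run through 3 states with every (state, symbol) defined. Accept strings end in {0,1}, Reject strings end in {2}; accept={0,1}.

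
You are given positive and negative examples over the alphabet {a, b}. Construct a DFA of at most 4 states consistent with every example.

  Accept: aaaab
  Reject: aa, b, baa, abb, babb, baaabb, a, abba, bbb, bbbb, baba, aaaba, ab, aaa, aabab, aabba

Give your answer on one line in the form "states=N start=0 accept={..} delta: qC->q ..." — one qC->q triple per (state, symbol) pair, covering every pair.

State merging on the prefix tree: take the shortest (then alphabetical) example prefix whose next move is undefined and point that move at state 0, else 1, else 2, ...; a target is out if some Accept/Reject pair would then sit in one state with the same input left (inseparable). If every existing state is out, open a new one.
a: 0a undefined. 0a->0: no, aaaab/b meet in 0 with "b" left. Open state 1: 0a->1.
b: 0b undefined. 0b->0: ok.
aa: 1a undefined. 1a->0: no, aaaab/aa meet in 0. 1a->1: no, aaaab/ab meet in 1 with "b" left. Open state 2: 1a->2.
ab: 1b undefined. 1b->0: ok.
aaa: 2a undefined. 2a->0: no, aaaab/b meet in 0. 2a->1: ok.
aab: 2b undefined. 2b->0: no, aaaab/b meet in 0. 2b->1: no, aaaab/a meet in 1. 2b->2: no, aaaab/aa meet in 2. Open state 3: 2b->3.
aaba: 3a undefined. 3a->0: ok.
aabb: 3b undefined. 3b->0: ok.
All examples now run through 4 states with every (state, symbol) defined. Accept strings end in {3}, Reject strings end in {0,1,2}; accept={3}.

states=4 start=0 accept={3} delta: 0a->1 0b->0 1a->2 1b->0 2a->1 2b->3 3a->0 3b->0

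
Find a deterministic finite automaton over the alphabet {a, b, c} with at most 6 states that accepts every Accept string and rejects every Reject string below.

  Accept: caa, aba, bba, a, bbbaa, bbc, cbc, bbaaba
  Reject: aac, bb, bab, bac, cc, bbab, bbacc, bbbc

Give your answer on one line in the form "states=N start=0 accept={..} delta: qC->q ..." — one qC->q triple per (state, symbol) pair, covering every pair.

Grow the machine one transition at a time. Run the examples from 0; the earliest place one falls off (shortest prefix, ties alphabetical) gets sent to the lowest-numbered state that keeps every Accept/Reject pair distinguishable — a pair clashes when both reach the same state with identical unread suffix — and to a fresh state only if none does.
a: 0a undefined. 0a->0: ok.
b: 0b undefined. 0b->0: no, aba/bb meet in 0. Open state 1: 0b->1.
c: 0c undefined. 0c->0: no, caa/aac meet in 0. 0c->1: ok.
ba: 1a undefined. 1a->0: ok.
bb: 1b undefined. 1b->0: no, caa/bb meet in 0. 1b->1: no, bbc/cc meet in 1 with "c" left. Open state 2: 1b->2.
cc: 1c undefined. 1c->0: no, caa/cc meet in 0. 1c->1: ok.
bba: 2a undefined. 2a->0: ok.
bbb: 2b undefined. 2b->0: ok.
bbc: 2c undefined. 2c->0: ok.
All examples now run through 3 states with every (state, symbol) defined. Accept strings end in {0}, Reject strings end in {1,2}; accept={0}.

states=3 start=0 accept={0} delta: 0a->0 0b->1 0c->1 1a->0 1b->2 1c->1 2a->0 2b->0 2c->0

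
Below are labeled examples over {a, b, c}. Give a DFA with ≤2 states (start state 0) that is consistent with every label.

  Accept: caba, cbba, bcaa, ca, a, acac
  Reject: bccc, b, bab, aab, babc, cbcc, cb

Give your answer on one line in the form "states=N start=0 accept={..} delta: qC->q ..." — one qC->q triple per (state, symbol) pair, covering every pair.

states=2 start=0 accept={0} delta: 0a->0 0b->1 0c->0 1a->0 1b->0 1c->1

Fold the examples into a partial DFA from state 0: repeatedly fix the first undefined (state, symbol) met by the shortest-then-alphabetical prefix, trying targets in increasing order and rejecting any under which an Accept and a Reject string meet in one state with the same remainder; add a state when all current targets are rejected. Accepting states are where Accept strings end.
a: 0a undefined. 0a->0: ok.
b: 0b undefined. 0b->0: no, a/b meet in 0. Open state 1: 0b->1.
c: 0c undefined. 0c->0: ok.
ba: 1a undefined. 1a->0: ok.
bc: 1c undefined. 1c->0: no, caba/bccc meet in 0. 1c->1: ok.
cbb: 1b undefined. 1b->0: ok.
All examples now run through 2 states with every (state, symbol) defined. Accept strings end in {0}, Reject strings end in {1}; accept={0}.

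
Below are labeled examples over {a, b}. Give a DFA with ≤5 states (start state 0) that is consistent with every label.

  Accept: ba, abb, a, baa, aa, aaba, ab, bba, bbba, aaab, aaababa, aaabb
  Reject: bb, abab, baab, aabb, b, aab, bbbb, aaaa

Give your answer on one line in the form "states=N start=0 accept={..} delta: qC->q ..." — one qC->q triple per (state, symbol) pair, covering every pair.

states=4 start=0 accept={1,2} delta: 0a->1 0b->0 1a->2 1b->1 2a->3 2b->0 3a->0 3b->1

Grow the machine one transition at a time. Run the examples from 0; the earliest place one falls off (shortest prefix, ties alphabetical) gets sent to the lowest-numbered state that keeps every Accept/Reject pair distinguishable — a pair clashes when both reach the same state with identical unread suffix — and to a fresh state only if none does.
a: 0a undefined. 0a->0: no, abb/bb meet in 0 with "bb" left. Open state 1: 0a->1.
b: 0b undefined. 0b->0: ok.
aa: 1a undefined. 1a->0: no, baa/bb meet in 0. 1a->1: no, ba/aaaa meet in 1. Open state 2: 1a->2.
ab: 1b undefined. 1b->0: no, abb/bb meet in 0. 1b->1: ok.
aaa: 2a undefined. 2a->0: no, ba/aaaa meet in 1. 2a->1: no, baa/aaaa meet in 2. 2a->2: no, baa/aaaa meet in 2. Open state 3: 2a->3.
aab: 2b undefined. 2b->0: ok.
aaaa: 3a undefined. 3a->0: ok.
aaab: 3b undefined. 3b->0: no, aaab/bb meet in 0. 3b->1: ok.
All examples now run through 4 states with every (state, symbol) defined. Accept strings end in {1,2}, Reject strings end in {0}; accept={1,2}.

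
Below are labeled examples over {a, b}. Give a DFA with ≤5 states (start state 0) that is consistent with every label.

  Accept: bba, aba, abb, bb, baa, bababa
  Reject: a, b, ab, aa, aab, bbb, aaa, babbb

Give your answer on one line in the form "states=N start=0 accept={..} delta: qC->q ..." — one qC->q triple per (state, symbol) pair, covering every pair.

states=3 start=0 accept={2} delta: 0a->0 0b->1 1a->2 1b->2 2a->2 2b->1

Fold the examples into a partial DFA from state 0: repeatedly fix the first undefined (state, symbol) met by the shortest-then-alphabetical prefix, trying targets in increasing order and rejecting any under which an Accept and a Reject string meet in one state with the same remainder; add a state when all current targets are rejected. Accepting states are where Accept strings end.
a: 0a undefined. 0a->0: ok.
b: 0b undefined. 0b->0: no, bba/a meet in 0. Open state 1: 0b->1.
ba: 1a undefined. 1a->0: no, aba/a meet in 0. 1a->1: no, aba/b meet in 1. Open state 2: 1a->2.
bb: 1b undefined. 1b->0: no, bba/a meet in 0. 1b->1: no, abb/b meet in 1. 1b->2: ok.
baa: 2a undefined. 2a->0: no, bba/a meet in 0. 2a->1: no, bba/b meet in 1. 2a->2: ok.
bab: 2b undefined. 2b->0: no, bba/babbb meet in 2. 2b->1: ok.
All examples now run through 3 states with every (state, symbol) defined. Accept strings end in {2}, Reject strings end in {0,1}; accept={2}.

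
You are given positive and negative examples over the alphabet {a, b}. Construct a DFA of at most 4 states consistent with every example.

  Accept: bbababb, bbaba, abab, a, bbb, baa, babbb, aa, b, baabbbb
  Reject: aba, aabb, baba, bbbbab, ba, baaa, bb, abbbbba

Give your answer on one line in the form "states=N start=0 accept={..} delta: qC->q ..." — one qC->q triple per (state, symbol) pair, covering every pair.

State merging on the prefix tree: take the shortest (then alphabetical) example prefix whose next move is undefined and point that move at state 0, else 1, else 2, ...; a target is out if some Accept/Reject pair would then sit in one state with the same input left (inseparable). If every existing state is out, open a new one.
a: 0a undefined. 0a->0: ok.
b: 0b undefined. 0b->0: no, bbababb/aba meet in 0. Open state 1: 0b->1.
ba: 1a undefined. 1a->0: no, a/aba meet in 0. 1a->1: no, abab/aabb meet in 1 with "b" left. Open state 2: 1a->2.
bb: 1b undefined. 1b->0: no, bbaba/aba meet in 2. 1b->1: no, bbaba/baba meet in 2 with "ba" left. 1b->2: ok.
baa: 2a undefined. 2a->0: no, bbaba/aba meet in 2. 2a->1: ok.
bab: 2b undefined. 2b->0: no, bbababb/baba meet in 0. 2b->1: ok.
All examples now run through 3 states with every (state, symbol) defined. Accept strings end in {0,1}, Reject strings end in {2}; accept={0,1}.

states=3 start=0 accept={0,1} delta: 0a->0 0b->1 1a->2 1b->2 2a->1 2b->1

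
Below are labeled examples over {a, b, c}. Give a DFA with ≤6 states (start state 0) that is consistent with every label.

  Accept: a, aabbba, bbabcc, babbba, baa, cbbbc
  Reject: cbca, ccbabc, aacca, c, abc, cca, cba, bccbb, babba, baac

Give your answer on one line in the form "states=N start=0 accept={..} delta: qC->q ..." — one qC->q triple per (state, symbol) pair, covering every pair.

states=4 start=0 accept={0,3} delta: 0a->0 0b->1 0c->1 1a->0 1b->2 1c->2 2a->1 2b->1 2c->3 3a->1 3b->0 3c->0

State merging on the prefix tree: take the shortest (then alphabetical) example prefix whose next move is undefined and point that move at state 0, else 1, else 2, ...; a target is out if some Accept/Reject pair would then sit in one state with the same input left (inseparable). If every existing state is out, open a new one.
a: 0a undefined. 0a->0: ok.
b: 0b undefined. 0b->0: no, a/babba meet in 0. Open state 1: 0b->1.
c: 0c undefined. 0c->0: no, a/aacca meet in 0. 0c->1: ok.
ba: 1a undefined. 1a->0: ok.
bb: 1b undefined. 1b->0: no, a/cbca meet in 0. 1b->1: no, a/cba meet in 0. Open state 2: 1b->2.
bc: 1c undefined. 1c->0: no, a/ccbabc meet in 0. 1c->1: no, a/aacca meet in 0. 1c->2: ok.
bba: 2a undefined. 2a->0: no, a/aacca meet in 0. 2a->1: ok.
bcc: 2c undefined. 2c->0: no, a/cbca meet in 0. 2c->1: no, a/cbca meet in 0. 2c->2: no, bbabcc/abc meet in 2. Open state 3: 2c->3.
cbb: 2b undefined. 2b->0: no, cbbbc/ccbabc meet in 2. 2b->1: ok.
bccb: 3b undefined. 3b->0: ok.
cbca: 3a undefined. 3a->0: no, a/cbca meet in 0. 3a->1: ok.
bbabcc: 3c undefined. 3c->0: ok.
All examples now run through 4 states with every (state, symbol) defined. Accept strings end in {0,3}, Reject strings end in {1,2}; accept={0,3}.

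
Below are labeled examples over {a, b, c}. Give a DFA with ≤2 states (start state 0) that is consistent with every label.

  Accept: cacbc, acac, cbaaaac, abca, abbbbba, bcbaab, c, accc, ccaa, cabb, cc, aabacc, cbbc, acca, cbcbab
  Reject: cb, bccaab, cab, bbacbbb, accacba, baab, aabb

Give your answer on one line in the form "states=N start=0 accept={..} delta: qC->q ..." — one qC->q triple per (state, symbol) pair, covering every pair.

State merging on the prefix tree: take the shortest (then alphabetical) example prefix whose next move is undefined and point that move at state 0, else 1, else 2, ...; a target is out if some Accept/Reject pair would then sit in one state with the same input left (inseparable). If every existing state is out, open a new one.
a: 0a undefined. 0a->0: ok.
b: 0b undefined. 0b->0: no, abbbbba/baab meet in 0. Open state 1: 0b->1.
c: 0c undefined. 0c->0: no, cabb/aabb meet in 1 with "b" left. 0c->1: ok.
ba: 1a undefined. 1a->0: no, acac/cab meet in 1. 1a->1: ok.
bb: 1b undefined. 1b->0: ok.
bc: 1c undefined. 1c->0: no, cacbc/cb meet in 0. 1c->1: ok.
All examples now run through 2 states with every (state, symbol) defined. Accept strings end in {1}, Reject strings end in {0}; accept={1}.

states=2 start=0 accept={1} delta: 0a->0 0b->1 0c->1 1a->1 1b->0 1c->1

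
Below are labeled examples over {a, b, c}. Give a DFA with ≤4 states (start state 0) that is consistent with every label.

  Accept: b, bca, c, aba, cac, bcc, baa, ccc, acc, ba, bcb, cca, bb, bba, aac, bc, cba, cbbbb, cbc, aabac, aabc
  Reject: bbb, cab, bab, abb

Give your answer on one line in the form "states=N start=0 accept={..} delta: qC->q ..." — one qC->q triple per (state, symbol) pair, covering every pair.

states=4 start=0 accept={0,1,2} delta: 0a->1 0b->1 0c->1 1a->2 1b->2 1c->0 2a->0 2b->3 2c->0 3a->0 3b->0 3c->0

Grow the machine one transition at a time. Run the examples from 0; the earliest place one falls off (shortest prefix, ties alphabetical) gets sent to the lowest-numbered state that keeps every Accept/Reject pair distinguishable — a pair clashes when both reach the same state with identical unread suffix — and to a fresh state only if none does.
a: 0a undefined. 0a->0: no, bb/abb meet in 0 with "bb" left. Open state 1: 0a->1.
b: 0b undefined. 0b->0: no, b/bbb meet in 0. 0b->1: ok.
c: 0c undefined. 0c->0: no, bb/cab meet in 1 with "b" left. 0c->1: ok.
aa: 1a undefined. 1a->0: no, b/cab meet in 1. 1a->1: no, bb/cab meet in 1 with "b" left. Open state 2: 1a->2.
ab: 1b undefined. 1b->0: no, b/bbb meet in 1. 1b->1: no, b/bbb meet in 1. 1b->2: ok.
ac: 1c undefined. 1c->0: ok.
aab: 2b undefined. 2b->0: no, bc/bbb meet in 0. 2b->1: no, b/bbb meet in 1. 2b->2: no, ba/bbb meet in 2. Open state 3: 2b->3.
aac: 2c undefined. 2c->0: ok.
aba: 2a undefined. 2a->0: ok.
aaba: 3a undefined. 3a->0: ok.
aabc: 3c undefined. 3c->0: ok.
cbbb: 3b undefined. 3b->0: ok.
All examples now run through 4 states with every (state, symbol) defined. Accept strings end in {0,1,2}, Reject strings end in {3}; accept={0,1,2}.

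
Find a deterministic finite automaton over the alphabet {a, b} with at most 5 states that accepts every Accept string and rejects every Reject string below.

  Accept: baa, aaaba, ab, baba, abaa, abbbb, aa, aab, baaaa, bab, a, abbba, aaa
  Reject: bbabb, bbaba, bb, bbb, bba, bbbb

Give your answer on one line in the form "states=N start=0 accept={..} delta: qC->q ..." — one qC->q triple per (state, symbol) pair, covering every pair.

states=4 start=0 accept={0,1,2} delta: 0a->1 0b->2 1a->0 1b->1 2a->0 2b->3 3a->3 3b->3

Grow the machine one transition at a time. Run the examples from 0; the earliest place one falls off (shortest prefix, ties alphabetical) gets sent to the lowest-numbered state that keeps every Accept/Reject pair distinguishable — a pair clashes when both reach the same state with identical unread suffix — and to a fresh state only if none does.
a: 0a undefined. 0a->0: no, abbbb/bbbb meet in 0 with "bbbb" left. Open state 1: 0a->1.
b: 0b undefined. 0b->0: no, baba/bbaba meet in 1 with "ba" left. 0b->1: no, ab/bb meet in 1 with "b" left. Open state 2: 0b->2.
aa: 1a undefined. 1a->0: ok.
ab: 1b undefined. 1b->0: no, abbbb/bbb meet in 2 with "bb" left. 1b->1: ok.
ba: 2a undefined. 2a->0: ok.
bb: 2b undefined. 2b->0: no, baa/bbabb meet in 1. 2b->1: no, baa/bbabb meet in 1. 2b->2: no, aaaba/bbaba meet in 0. Open state 3: 2b->3.
bba: 3a undefined. 3a->0: no, aaaba/bbaba meet in 0. 3a->1: no, baa/bbabb meet in 1. 3a->2: no, aab/bbaba meet in 2. 3a->3: ok.
bbb: 3b undefined. 3b->0: no, baa/bbaba meet in 1. 3b->1: no, baa/bbabb meet in 1. 3b->2: no, aaaba/bbaba meet in 0. 3b->3: ok.
All examples now run through 4 states with every (state, symbol) defined. Accept strings end in {0,1,2}, Reject strings end in {3}; accept={0,1,2}.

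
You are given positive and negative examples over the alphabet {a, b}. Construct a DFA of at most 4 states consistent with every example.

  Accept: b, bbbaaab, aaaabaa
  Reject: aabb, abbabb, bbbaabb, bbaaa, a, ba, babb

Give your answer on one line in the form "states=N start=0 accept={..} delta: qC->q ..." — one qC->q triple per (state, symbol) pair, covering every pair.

Fold the examples into a partial DFA from state 0: repeatedly fix the first undefined (state, symbol) met by the shortest-then-alphabetical prefix, trying targets in increasing order and rejecting any under which an Accept and a Reject string meet in one state with the same remainder; add a state when all current targets are rejected. Accepting states are where Accept strings end.
a: 0a undefined. 0a->0: ok.
b: 0b undefined. 0b->0: no, b/aabb meet in 0. Open state 1: 0b->1.
ba: 1a undefined. 1a->0: no, aaaabaa/a meet in 0. 1a->1: no, b/ba meet in 1. Open state 2: 1a->2.
bb: 1b undefined. 1b->0: ok.
bab: 2b undefined. 2b->0: no, b/babb meet in 1. 2b->1: ok.
bbbaa: 2a undefined. 2a->0: no, aaaabaa/aabb meet in 0. 2a->1: no, b/bbbaabb meet in 1. 2a->2: no, aaaabaa/ba meet in 2. Open state 3: 2a->3.
bbbaaa: 3a undefined. 3a->0: ok.
bbbaab: 3b undefined. 3b->0: no, b/bbbaabb meet in 1. 3b->1: ok.
All examples now run through 4 states with every (state, symbol) defined. Accept strings end in {1,3}, Reject strings end in {0,2}; accept={1,3}.

states=4 start=0 accept={1,3} delta: 0a->0 0b->1 1a->2 1b->0 2a->3 2b->1 3a->0 3b->1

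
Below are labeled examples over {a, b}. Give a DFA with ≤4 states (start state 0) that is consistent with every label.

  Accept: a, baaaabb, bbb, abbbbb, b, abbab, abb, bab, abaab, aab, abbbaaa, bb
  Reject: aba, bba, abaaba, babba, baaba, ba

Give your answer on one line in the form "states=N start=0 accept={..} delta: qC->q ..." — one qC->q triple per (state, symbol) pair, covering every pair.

states=3 start=0 accept={0,1} delta: 0a->0 0b->1 1a->2 1b->1 2a->0 2b->0

Grow the machine one transition at a time. Run the examples from 0; the earliest place one falls off (shortest prefix, ties alphabetical) gets sent to the lowest-numbered state that keeps every Accept/Reject pair distinguishable — a pair clashes when both reach the same state with identical unread suffix — and to a fresh state only if none does.
a: 0a undefined. 0a->0: ok.
b: 0b undefined. 0b->0: no, a/aba meet in 0. Open state 1: 0b->1.
ba: 1a undefined. 1a->0: no, a/aba meet in 0. 1a->1: no, b/aba meet in 1. Open state 2: 1a->2.
bb: 1b undefined. 1b->0: no, a/bba meet in 0. 1b->1: ok.
baa: 2a undefined. 2a->0: ok.
bab: 2b undefined. 2b->0: ok.
All examples now run through 3 states with every (state, symbol) defined. Accept strings end in {0,1}, Reject strings end in {2}; accept={0,1}.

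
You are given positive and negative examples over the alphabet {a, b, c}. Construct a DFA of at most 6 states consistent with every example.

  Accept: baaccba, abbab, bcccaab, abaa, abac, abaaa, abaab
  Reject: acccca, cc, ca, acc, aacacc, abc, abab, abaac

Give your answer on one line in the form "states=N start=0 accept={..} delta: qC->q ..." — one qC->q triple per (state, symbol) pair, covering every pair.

states=4 start=0 accept={1,2,3} delta: 0a->0 0b->1 0c->0 1a->2 1b->0 1c->0 2a->3 2b->0 2c->1 3a->1 3b->1 3c->0

Fold the examples into a partial DFA from state 0: repeatedly fix the first undefined (state, symbol) met by the shortest-then-alphabetical prefix, trying targets in increasing order and rejecting any under which an Accept and a Reject string meet in one state with the same remainder; add a state when all current targets are rejected. Accepting states are where Accept strings end.
a: 0a undefined. 0a->0: ok.
b: 0b undefined. 0b->0: no, abbab/abab meet in 0. Open state 1: 0b->1.
c: 0c undefined. 0c->0: ok.
ba: 1a undefined. 1a->0: no, baaccba/acccca meet in 0. 1a->1: no, abac/abc meet in 1 with "c" left. Open state 2: 1a->2.
bc: 1c undefined. 1c->0: ok.
abb: 1b undefined. 1b->0: ok.
baa: 2a undefined. 2a->0: no, abaa/acccca meet in 0. 2a->1: no, abaab/acccca meet in 0. 2a->2: no, abac/abaac meet in 2 with "c" left. Open state 3: 2a->3.
abab: 2b undefined. 2b->0: ok.
abac: 2c undefined. 2c->0: no, abac/acccca meet in 0. 2c->1: ok.
baac: 3c undefined. 3c->0: ok.
abaaa: 3a undefined. 3a->0: no, abaaa/acccca meet in 0. 3a->1: ok.
abaab: 3b undefined. 3b->0: no, abaab/acccca meet in 0. 3b->1: ok.
All examples now run through 4 states with every (state, symbol) defined. Accept strings end in {1,2,3}, Reject strings end in {0}; accept={1,2,3}.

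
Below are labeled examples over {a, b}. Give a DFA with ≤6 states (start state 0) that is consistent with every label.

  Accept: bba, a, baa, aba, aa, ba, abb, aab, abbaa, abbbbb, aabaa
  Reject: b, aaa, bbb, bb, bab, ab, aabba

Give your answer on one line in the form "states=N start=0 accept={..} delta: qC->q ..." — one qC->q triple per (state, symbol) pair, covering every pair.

states=4 start=0 accept={1,2} delta: 0a->1 0b->0 1a->2 1b->3 2a->0 2b->2 3a->1 3b->2

Grow the machine one transition at a time. Run the examples from 0; the earliest place one falls off (shortest prefix, ties alphabetical) gets sent to the lowest-numbered state that keeps every Accept/Reject pair distinguishable — a pair clashes when both reach the same state with identical unread suffix — and to a fresh state only if none does.
a: 0a undefined. 0a->0: no, bba/aabba meet in 0 with "bba" left. Open state 1: 0a->1.
b: 0b undefined. 0b->0: ok.
aa: 1a undefined. 1a->0: no, bba/aaa meet in 1. 1a->1: no, bba/aaa meet in 1. Open state 2: 1a->2.
ab: 1b undefined. 1b->0: no, abb/b meet in 0. 1b->1: no, bba/bab meet in 1. 1b->2: no, baa/bab meet in 2. Open state 3: 1b->3.
aaa: 2a undefined. 2a->0: ok.
aab: 2b undefined. 2b->0: no, bba/aabba meet in 1. 2b->1: no, aba/aabba meet in 3 with "a" left. 2b->2: ok.
aba: 3a undefined. 3a->0: no, aba/b meet in 0. 3a->1: ok.
abb: 3b undefined. 3b->0: no, abb/b meet in 0. 3b->1: no, abbaa/b meet in 0. 3b->2: ok.
All examples now run through 4 states with every (state, symbol) defined. Accept strings end in {1,2}, Reject strings end in {0,3}; accept={1,2}.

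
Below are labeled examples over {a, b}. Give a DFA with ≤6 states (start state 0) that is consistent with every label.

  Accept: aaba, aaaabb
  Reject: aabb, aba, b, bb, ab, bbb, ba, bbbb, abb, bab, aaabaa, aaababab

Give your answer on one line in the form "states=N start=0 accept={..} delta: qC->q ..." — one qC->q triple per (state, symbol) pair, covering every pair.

states=5 start=0 accept={2} delta: 0a->1 0b->0 1a->2 1b->0 2a->3 2b->1 3a->3 3b->4 4a->0 4b->2

Grow the machine one transition at a time. Run the examples from 0; the earliest place one falls off (shortest prefix, ties alphabetical) gets sent to the lowest-numbered state that keeps every Accept/Reject pair distinguishable — a pair clashes when both reach the same state with identical unread suffix — and to a fresh state only if none does.
a: 0a undefined. 0a->0: no, aaba/aba meet in 0 with "ba" left. Open state 1: 0a->1.
b: 0b undefined. 0b->0: ok.
aa: 1a undefined. 1a->0: no, aaba/ba meet in 1. 1a->1: no, aaba/aba meet in 1 with "ba" left. Open state 2: 1a->2.
ab: 1b undefined. 1b->0: ok.
aaa: 2a undefined. 2a->0: no, aaaabb/b meet in 0. 2a->1: no, aaaabb/aabb meet in 2 with "bb" left. 2a->2: no, aaaabb/aabb meet in 2 with "bb" left. Open state 3: 2a->3.
aab: 2b undefined. 2b->0: no, aaba/aba meet in 1. 2b->1: ok.
aaaa: 3a undefined. 3a->0: no, aaaabb/aabb meet in 0. 3a->1: no, aaaabb/aabb meet in 0. 3a->2: no, aaaabb/aabb meet in 0. 3a->3: ok.
aaab: 3b undefined. 3b->0: no, aaba/aaabaa meet in 2. 3b->1: no, aaaabb/aabb meet in 0. 3b->2: no, aaba/aaababab meet in 2. 3b->3: no, aaaabb/aaabaa meet in 3. Open state 4: 3b->4.
aaaba: 4a undefined. 4a->0: ok.
aaaabb: 4b undefined. 4b->0: no, aaaabb/aabb meet in 0. 4b->1: no, aaaabb/aba meet in 1. 4b->2: ok.
All examples now run through 5 states with every (state, symbol) defined. Accept strings end in {2}, Reject strings end in {0,1}; accept={2}.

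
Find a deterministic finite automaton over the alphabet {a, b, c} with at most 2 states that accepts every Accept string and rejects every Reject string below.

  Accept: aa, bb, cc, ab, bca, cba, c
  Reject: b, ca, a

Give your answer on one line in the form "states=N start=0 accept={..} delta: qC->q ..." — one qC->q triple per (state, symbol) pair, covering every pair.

states=2 start=0 accept={0} delta: 0a->1 0b->1 0c->0 1a->0 1b->0 1c->1

Fold the examples into a partial DFA from state 0: repeatedly fix the first undefined (state, symbol) met by the shortest-then-alphabetical prefix, trying targets in increasing order and rejecting any under which an Accept and a Reject string meet in one state with the same remainder; add a state when all current targets are rejected. Accepting states are where Accept strings end.
a: 0a undefined. 0a->0: no, aa/a meet in 0. Open state 1: 0a->1.
b: 0b undefined. 0b->0: no, bb/b meet in 0. 0b->1: ok.
c: 0c undefined. 0c->0: ok.
aa: 1a undefined. 1a->0: ok.
ab: 1b undefined. 1b->0: ok.
bc: 1c undefined. 1c->0: no, bca/b meet in 1. 1c->1: ok.
All examples now run through 2 states with every (state, symbol) defined. Accept strings end in {0}, Reject strings end in {1}; accept={0}.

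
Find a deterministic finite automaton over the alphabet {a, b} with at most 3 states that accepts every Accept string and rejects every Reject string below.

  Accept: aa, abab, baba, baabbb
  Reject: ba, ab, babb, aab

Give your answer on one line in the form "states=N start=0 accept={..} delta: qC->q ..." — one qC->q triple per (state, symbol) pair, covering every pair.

states=2 start=0 accept={0} delta: 0a->0 0b->1 1a->1 1b->0

Fold the examples into a partial DFA from state 0: repeatedly fix the first undefined (state, symbol) met by the shortest-then-alphabetical prefix, trying targets in increasing order and rejecting any under which an Accept and a Reject string meet in one state with the same remainder; add a state when all current targets are rejected. Accepting states are where Accept strings end.
a: 0a undefined. 0a->0: ok.
b: 0b undefined. 0b->0: no, aa/ba meet in 0. Open state 1: 0b->1.
ba: 1a undefined. 1a->0: no, aa/ba meet in 0. 1a->1: ok.
bab: 1b undefined. 1b->0: ok.
All examples now run through 2 states with every (state, symbol) defined. Accept strings end in {0}, Reject strings end in {1}; accept={0}.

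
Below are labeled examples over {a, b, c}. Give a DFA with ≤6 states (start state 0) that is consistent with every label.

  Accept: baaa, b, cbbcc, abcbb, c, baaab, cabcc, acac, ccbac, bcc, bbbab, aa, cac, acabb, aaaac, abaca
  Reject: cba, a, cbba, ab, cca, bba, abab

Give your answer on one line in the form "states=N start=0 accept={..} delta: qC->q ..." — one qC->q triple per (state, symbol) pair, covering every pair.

states=5 start=0 accept={0,2} delta: 0a->1 0b->2 0c->0 1a->0 1b->3 1c->0 2a->3 2b->0 2c->0 3a->4 3b->0 3c->0 4a->0 4b->1 4c->1

Grow the machine one transition at a time. Run the examples from 0; the earliest place one falls off (shortest prefix, ties alphabetical) gets sent to the lowest-numbered state that keeps every Accept/Reject pair distinguishable — a pair clashes when both reach the same state with identical unread suffix — and to a fresh state only if none does.
a: 0a undefined. 0a->0: no, b/ab meet in 0 with "b" left. Open state 1: 0a->1.
b: 0b undefined. 0b->0: no, bbbab/ab meet in 1 with "b" left. 0b->1: no, b/a meet in 1. Open state 2: 0b->2.
c: 0c undefined. 0c->0: ok.
aa: 1a undefined. 1a->0: ok.
ab: 1b undefined. 1b->0: no, c/ab meet in 0. 1b->1: no, b/abab meet in 2. 1b->2: no, b/ab meet in 2. Open state 3: 1b->3.
ac: 1c undefined. 1c->0: ok.
ba: 2a undefined. 2a->0: no, baaa/cba meet in 0. 2a->1: no, baaa/cba meet in 1. 2a->2: no, baaa/cba meet in 2. 2a->3: ok.
bb: 2b undefined. 2b->0: ok.
bc: 2c undefined. 2c->0: ok.
aba: 3a undefined. 3a->0: no, baaa/a meet in 1. 3a->1: no, abaca/a meet in 1. 3a->2: no, baaa/cba meet in 3. 3a->3: no, baaa/cba meet in 3. Open state 4: 3a->4.
abc: 3c undefined. 3c->0: ok.
abab: 4b undefined. 4b->0: no, cbbcc/abab meet in 0. 4b->1: ok.
abac: 4c undefined. 4c->0: no, abaca/a meet in 1. 4c->1: ok.
baaa: 4a undefined. 4a->0: ok.
acabb: 3b undefined. 3b->0: ok.
All examples now run through 5 states with every (state, symbol) defined. Accept strings end in {0,2}, Reject strings end in {1,3}; accept={0,2}.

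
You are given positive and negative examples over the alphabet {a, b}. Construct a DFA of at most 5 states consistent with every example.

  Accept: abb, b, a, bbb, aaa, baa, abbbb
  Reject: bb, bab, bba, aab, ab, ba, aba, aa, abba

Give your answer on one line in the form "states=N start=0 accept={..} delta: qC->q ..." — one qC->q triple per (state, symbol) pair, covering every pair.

Grow the machine one transition at a time. Run the examples from 0; the earliest place one falls off (shortest prefix, ties alphabetical) gets sent to the lowest-numbered state that keeps every Accept/Reject pair distinguishable — a pair clashes when both reach the same state with identical unread suffix — and to a fresh state only if none does.
a: 0a undefined. 0a->0: no, abb/bb meet in 0 with "bb" left. Open state 1: 0a->1.
b: 0b undefined. 0b->0: no, b/bb meet in 0. 0b->1: ok.
aa: 1a undefined. 1a->0: no, b/bab meet in 1. 1a->1: no, b/ba meet in 1. Open state 2: 1a->2.
ab: 1b undefined. 1b->0: no, abb/bba meet in 1. 1b->1: no, abb/bb meet in 1. 1b->2: no, abb/bab meet in 2 with "b" left. Open state 3: 1b->3.
aaa: 2a undefined. 2a->0: ok.
aab: 2b undefined. 2b->0: no, aaa/bab meet in 0. 2b->1: no, b/bab meet in 1. 2b->2: ok.
aba: 3a undefined. 3a->0: no, aaa/bba meet in 0. 3a->1: no, b/bba meet in 1. 3a->2: ok.
abb: 3b undefined. 3b->0: no, b/abba meet in 1. 3b->1: ok.
All examples now run through 4 states with every (state, symbol) defined. Accept strings end in {0,1}, Reject strings end in {2,3}; accept={0,1}.

states=4 start=0 accept={0,1} delta: 0a->1 0b->1 1a->2 1b->3 2a->0 2b->2 3a->2 3b->1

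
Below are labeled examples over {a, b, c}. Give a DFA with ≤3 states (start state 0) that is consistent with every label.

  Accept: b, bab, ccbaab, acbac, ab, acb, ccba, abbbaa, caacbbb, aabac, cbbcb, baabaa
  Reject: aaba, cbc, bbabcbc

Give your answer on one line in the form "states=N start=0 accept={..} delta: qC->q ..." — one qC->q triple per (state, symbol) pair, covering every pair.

states=3 start=0 accept={0,1} delta: 0a->0 0b->1 0c->1 1a->2 1b->1 1c->2 2a->0 2b->0 2c->0

Grow the machine one transition at a time. Run the examples from 0; the earliest place one falls off (shortest prefix, ties alphabetical) gets sent to the lowest-numbered state that keeps every Accept/Reject pair distinguishable — a pair clashes when both reach the same state with identical unread suffix — and to a fresh state only if none does.
a: 0a undefined. 0a->0: ok.
b: 0b undefined. 0b->0: no, b/aaba meet in 0. Open state 1: 0b->1.
c: 0c undefined. 0c->0: no, ccba/aaba meet in 1 with "a" left. 0c->1: ok.
ba: 1a undefined. 1a->0: no, baabaa/aaba meet in 0. 1a->1: no, b/aaba meet in 1. Open state 2: 1a->2.
bb: 1b undefined. 1b->0: no, b/cbc meet in 1. 1b->1: ok.
cc: 1c undefined. 1c->0: no, ccba/aaba meet in 2. 1c->1: no, b/cbc meet in 1. 1c->2: ok.
baa: 2a undefined. 2a->0: ok.
bab: 2b undefined. 2b->0: ok.
aabac: 2c undefined. 2c->0: ok.
All examples now run through 3 states with every (state, symbol) defined. Accept strings end in {0,1}, Reject strings end in {2}; accept={0,1}.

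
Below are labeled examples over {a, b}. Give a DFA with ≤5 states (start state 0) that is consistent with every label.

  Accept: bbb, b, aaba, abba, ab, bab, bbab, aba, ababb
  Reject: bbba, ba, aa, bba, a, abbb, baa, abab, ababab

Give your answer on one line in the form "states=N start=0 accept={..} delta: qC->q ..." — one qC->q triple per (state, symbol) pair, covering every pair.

Fold the examples into a partial DFA from state 0: repeatedly fix the first undefined (state, symbol) met by the shortest-then-alphabetical prefix, trying targets in increasing order and rejecting any under which an Accept and a Reject string meet in one state with the same remainder; add a state when all current targets are rejected. Accepting states are where Accept strings end.
a: 0a undefined. 0a->0: no, bbb/abbb meet in 0 with "bbb" left. Open state 1: 0a->1.
b: 0b undefined. 0b->0: ok.
aa: 1a undefined. 1a->0: no, bbb/aa meet in 0. 1a->1: ok.
ab: 1b undefined. 1b->0: no, bbb/abbb meet in 0. 1b->1: no, aaba/bbba meet in 1. Open state 2: 1b->2.
aba: 2a undefined. 2a->0: no, bbb/abab meet in 0. 2a->1: no, aaba/bbba meet in 1. 2a->2: no, ababb/abbb meet in 2 with "bb" left. Open state 3: 2a->3.
abb: 2b undefined. 2b->0: no, bbb/abbb meet in 0. 2b->1: no, abba/bbba meet in 1. 2b->2: no, ab/abbb meet in 2. 2b->3: ok.
abab: 3b undefined. 3b->0: no, bbb/abbb meet in 0. 3b->1: no, ab/ababab meet in 2. 3b->2: no, ab/abbb meet in 2. 3b->3: no, aaba/abbb meet in 3. Open state 4: 3b->4.
abba: 3a undefined. 3a->0: ok.
ababa: 4a undefined. 4a->0: no, bbb/ababab meet in 0. 4a->1: no, ab/ababab meet in 2. 4a->2: no, aaba/ababab meet in 3. 4a->3: ok.
ababb: 4b undefined. 4b->0: ok.
All examples now run through 5 states with every (state, symbol) defined. Accept strings end in {0,2,3}, Reject strings end in {1,4}; accept={0,2,3}.

states=5 start=0 accept={0,2,3} delta: 0a->1 0b->0 1a->1 1b->2 2a->3 2b->3 3a->0 3b->4 4a->3 4b->0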